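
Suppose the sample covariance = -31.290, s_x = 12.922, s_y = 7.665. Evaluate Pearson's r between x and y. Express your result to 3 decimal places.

-0.316

r = Cov(x,y) / (s_x · s_y) = -31.290 / (12.922 × 7.665)
  = -31.290 / 99.0471 ≈ -0.316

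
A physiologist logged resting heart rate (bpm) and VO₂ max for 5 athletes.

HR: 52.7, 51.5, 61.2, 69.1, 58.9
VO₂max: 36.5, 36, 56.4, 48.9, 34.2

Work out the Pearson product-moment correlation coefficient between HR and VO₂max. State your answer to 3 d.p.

n = 5, Σx = 293.4, Σy = 212, Σx² = 17419, Σy² = 9370.06, Σxy = 12622.6
nΣxy − ΣxΣy = 63113 − 62200.8 = 912.2
nΣx² − (Σx)² = 87095 − 86083.56 = 1011.44; nΣy² − (Σy)² = 46850.3 − 44944 = 1906.3
r = 912.2 / √(1011.44 × 1906.3) = 912.2 / 1388.5633 ≈ 0.657

0.657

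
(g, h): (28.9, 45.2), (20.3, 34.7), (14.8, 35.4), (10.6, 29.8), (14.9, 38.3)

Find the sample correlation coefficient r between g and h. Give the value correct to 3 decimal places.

0.867

n = 5, Σg = 89.5, Σh = 183.4, Σg² = 1800.71, Σh² = 6855.22, Σgh = 3421.16
nΣgh − ΣgΣh = 17105.8 − 16414.3 = 691.5
nΣg² − (Σg)² = 9003.55 − 8010.25 = 993.3; nΣh² − (Σh)² = 34276.1 − 33635.56 = 640.54
r = 691.5 / √(993.3 × 640.54) = 691.5 / 797.6518 ≈ 0.867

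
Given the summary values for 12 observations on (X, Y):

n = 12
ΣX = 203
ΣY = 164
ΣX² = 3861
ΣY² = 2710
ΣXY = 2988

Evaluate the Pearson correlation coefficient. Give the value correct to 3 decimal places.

0.478

r = (nΣXY − ΣXΣY) / √[(nΣX² − (ΣX)²)(nΣY² − (ΣY)²)]
Numerator: 12×2988 − 203×164 = 2564
Denominator: √[(46332 − 41209)(32520 − 26896)] = √[5123 × 5624] = 5367.6580
r = 2564 / 5367.6580 ≈ 0.478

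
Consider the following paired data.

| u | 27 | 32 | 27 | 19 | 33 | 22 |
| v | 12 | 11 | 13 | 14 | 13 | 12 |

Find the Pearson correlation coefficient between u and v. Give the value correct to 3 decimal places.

n = 6, Σu = 160, Σv = 75, Σu² = 4416, Σv² = 943, Σuv = 1986
nΣuv − ΣuΣv = 11916 − 12000 = -84
nΣu² − (Σu)² = 26496 − 25600 = 896; nΣv² − (Σv)² = 5658 − 5625 = 33
r = -84 / √(896 × 33) = -84 / 171.9535 ≈ -0.489

-0.489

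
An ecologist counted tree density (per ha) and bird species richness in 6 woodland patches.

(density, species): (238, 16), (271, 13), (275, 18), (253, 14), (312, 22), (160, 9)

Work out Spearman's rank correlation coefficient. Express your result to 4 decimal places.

0.7714

Rank density: 2, 4, 5, 3, 6, 1
Rank species: 4, 2, 5, 3, 6, 1
d = rank(density) − rank(species): -2, 2, 0, 0, 0, 0; Σd² = 8
ρ = 1 − 6Σd² / [n(n²−1)] = 1 − 6×8 / (6×35) = 1 − 48/210 ≈ 0.7714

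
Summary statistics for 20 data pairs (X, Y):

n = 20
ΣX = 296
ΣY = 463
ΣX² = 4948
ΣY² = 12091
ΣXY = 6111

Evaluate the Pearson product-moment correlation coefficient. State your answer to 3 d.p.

-0.840

r = (nΣXY − ΣXΣY) / √[(nΣX² − (ΣX)²)(nΣY² − (ΣY)²)]
Numerator: 20×6111 − 296×463 = -14828
Denominator: √[(98960 − 87616)(241820 − 214369)] = √[11344 × 27451] = 17646.6468
r = -14828 / 17646.6468 ≈ -0.840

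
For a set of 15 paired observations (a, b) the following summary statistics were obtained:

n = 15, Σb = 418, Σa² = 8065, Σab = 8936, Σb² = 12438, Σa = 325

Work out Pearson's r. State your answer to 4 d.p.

-0.1342

r = (nΣab − ΣaΣb) / √[(nΣa² − (Σa)²)(nΣb² − (Σb)²)]
Numerator: 15×8936 − 325×418 = -1810
Denominator: √[(120975 − 105625)(186570 − 174724)] = √[15350 × 11846] = 13484.6617
r = -1810 / 13484.6617 ≈ -0.1342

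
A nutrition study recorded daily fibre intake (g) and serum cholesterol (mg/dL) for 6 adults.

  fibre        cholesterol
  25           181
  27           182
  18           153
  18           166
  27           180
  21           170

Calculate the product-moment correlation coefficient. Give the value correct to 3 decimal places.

0.912

n = 6, Σx = 136, Σy = 1032, Σx² = 3172, Σy² = 178150, Σxy = 23611
nΣxy − ΣxΣy = 141666 − 140352 = 1314
nΣx² − (Σx)² = 19032 − 18496 = 536; nΣy² − (Σy)² = 1068900 − 1065024 = 3876
r = 1314 / √(536 × 3876) = 1314 / 1441.3660 ≈ 0.912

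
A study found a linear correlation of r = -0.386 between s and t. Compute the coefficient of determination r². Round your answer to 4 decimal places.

r² = (-0.386)² = 0.1490

0.1490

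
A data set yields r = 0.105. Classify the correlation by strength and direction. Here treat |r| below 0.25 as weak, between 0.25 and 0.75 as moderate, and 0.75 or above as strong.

r = 0.105 > 0 so the relationship is positive.
|r| = 0.105, which falls in the weak range.

weak positive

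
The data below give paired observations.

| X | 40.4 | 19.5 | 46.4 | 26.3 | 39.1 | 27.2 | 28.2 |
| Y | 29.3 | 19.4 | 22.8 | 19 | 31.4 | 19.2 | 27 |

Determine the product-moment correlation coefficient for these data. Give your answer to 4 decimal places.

n = 7, ΣX = 227.1, ΣY = 168.1, ΣX² = 7920.95, ΣY² = 4199.29, ΣXY = 5631.02
nΣXY − ΣXΣY = 39417.14 − 38175.51 = 1241.63
nΣX² − (ΣX)² = 55446.65 − 51574.41 = 3872.24; nΣY² − (ΣY)² = 29395.03 − 28257.61 = 1137.42
r = 1241.63 / √(3872.24 × 1137.42) = 1241.63 / 2098.6575 ≈ 0.5916

0.5916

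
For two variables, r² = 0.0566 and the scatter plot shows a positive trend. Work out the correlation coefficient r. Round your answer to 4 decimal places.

0.2379

|r| = √0.0566 = 0.2379
The association is positive, so r = 0.2379.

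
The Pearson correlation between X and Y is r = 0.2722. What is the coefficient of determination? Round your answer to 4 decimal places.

0.0741

r² = (0.2722)² = 0.0741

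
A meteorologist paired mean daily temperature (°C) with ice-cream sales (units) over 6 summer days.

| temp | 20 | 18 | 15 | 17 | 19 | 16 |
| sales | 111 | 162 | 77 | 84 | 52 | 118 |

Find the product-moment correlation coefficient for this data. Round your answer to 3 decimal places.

n = 6, Σx = 105, Σy = 604, Σx² = 1855, Σy² = 68178, Σxy = 10595
nΣxy − ΣxΣy = 63570 − 63420 = 150
nΣx² − (Σx)² = 11130 − 11025 = 105; nΣy² − (Σy)² = 409068 − 364816 = 44252
r = 150 / √(105 × 44252) = 150 / 2155.5649 ≈ 0.070

0.070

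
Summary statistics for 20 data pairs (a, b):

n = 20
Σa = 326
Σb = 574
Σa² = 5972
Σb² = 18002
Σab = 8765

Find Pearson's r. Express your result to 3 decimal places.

-0.589

r = (nΣab − ΣaΣb) / √[(nΣa² − (Σa)²)(nΣb² − (Σb)²)]
Numerator: 20×8765 − 326×574 = -11824
Denominator: √[(119440 − 106276)(360040 − 329476)] = √[13164 × 30564] = 20058.5268
r = -11824 / 20058.5268 ≈ -0.589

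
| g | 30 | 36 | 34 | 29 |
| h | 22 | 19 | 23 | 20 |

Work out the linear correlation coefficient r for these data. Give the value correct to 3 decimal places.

n = 4, Σg = 129, Σh = 84, Σg² = 4193, Σh² = 1774, Σgh = 2706
nΣgh − ΣgΣh = 10824 − 10836 = -12
nΣg² − (Σg)² = 16772 − 16641 = 131; nΣh² − (Σh)² = 7096 − 7056 = 40
r = -12 / √(131 × 40) = -12 / 72.3878 ≈ -0.166

-0.166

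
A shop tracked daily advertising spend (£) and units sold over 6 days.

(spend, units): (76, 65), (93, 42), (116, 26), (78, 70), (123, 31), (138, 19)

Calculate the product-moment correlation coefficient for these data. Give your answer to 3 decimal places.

n = 6, Σx = 624, Σy = 253, Σx² = 68138, Σy² = 12887, Σxy = 23757
nΣxy − ΣxΣy = 142542 − 157872 = -15330
nΣx² − (Σx)² = 408828 − 389376 = 19452; nΣy² − (Σy)² = 77322 − 64009 = 13313
r = -15330 / √(19452 × 13313) = -15330 / 16092.3732 ≈ -0.953

-0.953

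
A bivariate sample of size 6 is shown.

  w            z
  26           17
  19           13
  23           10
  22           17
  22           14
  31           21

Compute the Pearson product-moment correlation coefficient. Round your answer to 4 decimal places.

0.7435

n = 6, Σw = 143, Σz = 92, Σw² = 3495, Σz² = 1484, Σwz = 2252
nΣwz − ΣwΣz = 13512 − 13156 = 356
nΣw² − (Σw)² = 20970 − 20449 = 521; nΣz² − (Σz)² = 8904 − 8464 = 440
r = 356 / √(521 × 440) = 356 / 478.7901 ≈ 0.7435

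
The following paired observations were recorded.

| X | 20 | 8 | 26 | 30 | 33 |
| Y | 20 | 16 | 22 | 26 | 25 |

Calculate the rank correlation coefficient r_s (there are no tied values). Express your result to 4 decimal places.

Rank X: 2, 1, 3, 4, 5
Rank Y: 2, 1, 3, 5, 4
d = rank(X) − rank(Y): 0, 0, 0, -1, 1; Σd² = 2
ρ = 1 − 6Σd² / [n(n²−1)] = 1 − 6×2 / (5×24) = 1 − 12/120 ≈ 0.9000

0.9000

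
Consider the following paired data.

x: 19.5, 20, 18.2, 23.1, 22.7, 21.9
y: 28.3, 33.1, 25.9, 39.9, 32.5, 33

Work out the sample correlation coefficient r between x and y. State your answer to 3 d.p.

0.849

n = 6, Σx = 125.4, Σy = 192.7, Σx² = 2640, Σy² = 6304.57, Σxy = 4067.37
nΣxy − ΣxΣy = 24404.22 − 24164.58 = 239.64
nΣx² − (Σx)² = 15840 − 15725.16 = 114.84; nΣy² − (Σy)² = 37827.42 − 37133.29 = 694.13
r = 239.64 / √(114.84 × 694.13) = 239.64 / 282.3365 ≈ 0.849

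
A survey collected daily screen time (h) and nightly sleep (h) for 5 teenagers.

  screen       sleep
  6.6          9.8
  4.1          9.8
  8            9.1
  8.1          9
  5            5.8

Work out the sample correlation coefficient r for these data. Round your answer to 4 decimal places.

0.2442

n = 5, Σx = 31.8, Σy = 43.5, Σx² = 214.98, Σy² = 389.53, Σxy = 279.56
nΣxy − ΣxΣy = 1397.8 − 1383.3 = 14.5
nΣx² − (Σx)² = 1074.9 − 1011.24 = 63.66; nΣy² − (Σy)² = 1947.65 − 1892.25 = 55.4
r = 14.5 / √(63.66 × 55.4) = 14.5 / 59.3866 ≈ 0.2442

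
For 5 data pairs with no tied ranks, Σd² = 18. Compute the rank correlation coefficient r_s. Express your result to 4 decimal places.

0.1000

ρ = 1 − 6Σd² / [n(n²−1)] = 1 − 6×18 / (5×24)
  = 1 − 108/120 = 1 − 0.90000 ≈ 0.1000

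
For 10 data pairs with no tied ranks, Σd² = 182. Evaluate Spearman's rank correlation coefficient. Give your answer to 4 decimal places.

ρ = 1 − 6Σd² / [n(n²−1)] = 1 − 6×182 / (10×99)
  = 1 − 1092/990 = 1 − 1.10303 ≈ -0.1030

-0.1030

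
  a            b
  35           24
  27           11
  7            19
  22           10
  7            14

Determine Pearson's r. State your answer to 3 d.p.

0.204

n = 5, Σa = 98, Σb = 78, Σa² = 2536, Σb² = 1354, Σab = 1588
nΣab − ΣaΣb = 7940 − 7644 = 296
nΣa² − (Σa)² = 12680 − 9604 = 3076; nΣb² − (Σb)² = 6770 − 6084 = 686
r = 296 / √(3076 × 686) = 296 / 1452.6307 ≈ 0.204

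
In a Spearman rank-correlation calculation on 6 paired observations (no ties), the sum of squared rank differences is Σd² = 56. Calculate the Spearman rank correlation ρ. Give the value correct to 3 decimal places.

-0.600

ρ = 1 − 6Σd² / [n(n²−1)] = 1 − 6×56 / (6×35)
  = 1 − 336/210 = 1 − 1.6000 ≈ -0.600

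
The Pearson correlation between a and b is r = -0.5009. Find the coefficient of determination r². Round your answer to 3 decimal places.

0.251

r² = (-0.5009)² = 0.251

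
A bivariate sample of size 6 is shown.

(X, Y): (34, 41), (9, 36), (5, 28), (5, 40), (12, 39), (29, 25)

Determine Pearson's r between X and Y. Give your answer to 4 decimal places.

n = 6, ΣX = 94, ΣY = 209, ΣX² = 2272, ΣY² = 7507, ΣXY = 3251
nΣXY − ΣXΣY = 19506 − 19646 = -140
nΣX² − (ΣX)² = 13632 − 8836 = 4796; nΣY² − (ΣY)² = 45042 − 43681 = 1361
r = -140 / √(4796 × 1361) = -140 / 2554.8691 ≈ -0.0548

-0.0548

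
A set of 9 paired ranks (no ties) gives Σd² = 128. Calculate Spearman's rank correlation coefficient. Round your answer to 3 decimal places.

ρ = 1 − 6Σd² / [n(n²−1)] = 1 − 6×128 / (9×80)
  = 1 − 768/720 = 1 − 1.0667 ≈ -0.067

-0.067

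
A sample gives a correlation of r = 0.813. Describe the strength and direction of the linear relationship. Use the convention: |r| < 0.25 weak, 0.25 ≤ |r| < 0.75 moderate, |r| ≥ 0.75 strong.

r = 0.813 > 0 so the relationship is positive.
|r| = 0.813, which falls in the strong range.

strong positive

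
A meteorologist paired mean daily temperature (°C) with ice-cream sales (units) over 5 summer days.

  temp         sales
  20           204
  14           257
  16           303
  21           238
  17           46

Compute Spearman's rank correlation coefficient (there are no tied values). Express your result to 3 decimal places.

-0.500

Rank temp: 4, 1, 2, 5, 3
Rank sales: 2, 4, 5, 3, 1
d = rank(temp) − rank(sales): 2, -3, -3, 2, 2; Σd² = 30
ρ = 1 − 6Σd² / [n(n²−1)] = 1 − 6×30 / (5×24) = 1 − 180/120 ≈ -0.500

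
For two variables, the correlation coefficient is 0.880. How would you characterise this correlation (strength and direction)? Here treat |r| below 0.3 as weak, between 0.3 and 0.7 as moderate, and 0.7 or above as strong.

r = 0.880 > 0 so the relationship is positive.
|r| = 0.880, which falls in the strong range.

strong positive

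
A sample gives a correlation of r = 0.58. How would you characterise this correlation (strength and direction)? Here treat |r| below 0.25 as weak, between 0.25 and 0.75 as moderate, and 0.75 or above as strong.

r = 0.58 > 0 so the relationship is positive.
|r| = 0.58, which falls in the moderate range.

moderate positive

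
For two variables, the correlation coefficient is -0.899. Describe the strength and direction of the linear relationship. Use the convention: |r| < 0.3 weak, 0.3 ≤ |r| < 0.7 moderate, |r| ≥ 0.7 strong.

strong negative

r = -0.899 < 0 so the relationship is negative.
|r| = 0.899, which falls in the strong range.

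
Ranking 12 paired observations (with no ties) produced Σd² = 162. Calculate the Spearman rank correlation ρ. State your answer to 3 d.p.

ρ = 1 − 6Σd² / [n(n²−1)] = 1 − 6×162 / (12×143)
  = 1 − 972/1716 = 1 − 0.5664 ≈ 0.434

0.434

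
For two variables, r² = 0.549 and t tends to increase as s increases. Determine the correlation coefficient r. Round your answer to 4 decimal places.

|r| = √0.549 = 0.7409
The association is positive, so r = 0.7409.

0.7409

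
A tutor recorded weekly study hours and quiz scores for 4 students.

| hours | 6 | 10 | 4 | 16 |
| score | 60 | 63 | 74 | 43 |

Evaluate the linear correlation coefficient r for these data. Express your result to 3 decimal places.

n = 4, Σx = 36, Σy = 240, Σx² = 408, Σy² = 14894, Σxy = 1974
nΣxy − ΣxΣy = 7896 − 8640 = -744
nΣx² − (Σx)² = 1632 − 1296 = 336; nΣy² − (Σy)² = 59576 − 57600 = 1976
r = -744 / √(336 × 1976) = -744 / 814.8227 ≈ -0.913

-0.913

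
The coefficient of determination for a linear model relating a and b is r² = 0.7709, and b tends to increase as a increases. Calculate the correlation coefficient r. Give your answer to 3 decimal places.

0.878

|r| = √0.7709 = 0.878
The association is positive, so r = 0.878.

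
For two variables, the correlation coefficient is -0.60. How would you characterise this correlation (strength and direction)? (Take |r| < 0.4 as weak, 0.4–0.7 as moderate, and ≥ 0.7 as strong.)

r = -0.60 < 0 so the relationship is negative.
|r| = 0.60, which falls in the moderate range.

moderate negative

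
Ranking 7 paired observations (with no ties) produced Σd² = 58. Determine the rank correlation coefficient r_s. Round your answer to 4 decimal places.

ρ = 1 − 6Σd² / [n(n²−1)] = 1 − 6×58 / (7×48)
  = 1 − 348/336 = 1 − 1.03571 ≈ -0.0357

-0.0357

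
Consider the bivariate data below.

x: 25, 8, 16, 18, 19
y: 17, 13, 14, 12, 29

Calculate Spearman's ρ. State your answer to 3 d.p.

0.600

Rank x: 5, 1, 2, 3, 4
Rank y: 4, 2, 3, 1, 5
d = rank(x) − rank(y): 1, -1, -1, 2, -1; Σd² = 8
ρ = 1 − 6Σd² / [n(n²−1)] = 1 − 6×8 / (5×24) = 1 − 48/120 ≈ 0.600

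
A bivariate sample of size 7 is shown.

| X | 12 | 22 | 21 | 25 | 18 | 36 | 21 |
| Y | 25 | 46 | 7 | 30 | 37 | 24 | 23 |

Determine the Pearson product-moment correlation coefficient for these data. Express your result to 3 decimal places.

n = 7, ΣX = 155, ΣY = 192, ΣX² = 3755, ΣY² = 6164, ΣXY = 4222
nΣXY − ΣXΣY = 29554 − 29760 = -206
nΣX² − (ΣX)² = 26285 − 24025 = 2260; nΣY² − (ΣY)² = 43148 − 36864 = 6284
r = -206 / √(2260 × 6284) = -206 / 3768.5329 ≈ -0.055

-0.055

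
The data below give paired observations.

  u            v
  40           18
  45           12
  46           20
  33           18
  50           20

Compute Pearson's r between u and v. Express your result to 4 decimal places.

0.0885

n = 5, Σu = 214, Σv = 88, Σu² = 9330, Σv² = 1592, Σuv = 3774
nΣuv − ΣuΣv = 18870 − 18832 = 38
nΣu² − (Σu)² = 46650 − 45796 = 854; nΣv² − (Σv)² = 7960 − 7744 = 216
r = 38 / √(854 × 216) = 38 / 429.4927 ≈ 0.0885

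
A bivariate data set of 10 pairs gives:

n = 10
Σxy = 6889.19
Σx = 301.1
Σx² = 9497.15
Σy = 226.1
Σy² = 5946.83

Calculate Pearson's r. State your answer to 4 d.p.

0.1356

r = (nΣxy − ΣxΣy) / √[(nΣx² − (Σx)²)(nΣy² − (Σy)²)]
Numerator: 10×6889.19 − 301.1×226.1 = 813.19
Denominator: √[(94971.5 − 90661.21)(59468.3 − 51121.21)] = √[4310.29 × 8347.09] = 5998.1979
r = 813.19 / 5998.1979 ≈ 0.1356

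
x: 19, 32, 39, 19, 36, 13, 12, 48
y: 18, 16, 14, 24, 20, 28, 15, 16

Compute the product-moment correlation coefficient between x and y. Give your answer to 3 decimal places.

-0.499

n = 8, Σx = 218, Σy = 151, Σx² = 7180, Σy² = 3017, Σxy = 3888
nΣxy − ΣxΣy = 31104 − 32918 = -1814
nΣx² − (Σx)² = 57440 − 47524 = 9916; nΣy² − (Σy)² = 24136 − 22801 = 1335
r = -1814 / √(9916 × 1335) = -1814 / 3638.3870 ≈ -0.499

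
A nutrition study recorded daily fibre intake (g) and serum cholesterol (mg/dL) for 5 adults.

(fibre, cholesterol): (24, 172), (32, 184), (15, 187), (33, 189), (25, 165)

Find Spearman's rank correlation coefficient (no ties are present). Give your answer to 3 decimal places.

Rank fibre: 2, 4, 1, 5, 3
Rank cholesterol: 2, 3, 4, 5, 1
d = rank(fibre) − rank(cholesterol): 0, 1, -3, 0, 2; Σd² = 14
ρ = 1 − 6Σd² / [n(n²−1)] = 1 − 6×14 / (5×24) = 1 − 84/120 ≈ 0.300

0.300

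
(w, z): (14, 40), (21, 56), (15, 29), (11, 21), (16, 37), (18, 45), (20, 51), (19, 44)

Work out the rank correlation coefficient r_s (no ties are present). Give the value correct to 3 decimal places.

Rank w: 2, 8, 3, 1, 4, 5, 7, 6
Rank z: 4, 8, 2, 1, 3, 6, 7, 5
d = rank(w) − rank(z): -2, 0, 1, 0, 1, -1, 0, 1; Σd² = 8
ρ = 1 − 6Σd² / [n(n²−1)] = 1 − 6×8 / (8×63) = 1 − 48/504 ≈ 0.905

0.905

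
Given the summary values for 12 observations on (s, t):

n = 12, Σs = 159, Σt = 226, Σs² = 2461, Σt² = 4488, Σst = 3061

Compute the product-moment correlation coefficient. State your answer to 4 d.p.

r = (nΣst − ΣsΣt) / √[(nΣs² − (Σs)²)(nΣt² − (Σt)²)]
Numerator: 12×3061 − 159×226 = 798
Denominator: √[(29532 − 25281)(53856 − 51076)] = √[4251 × 2780] = 3437.6998
r = 798 / 3437.6998 ≈ 0.2321

0.2321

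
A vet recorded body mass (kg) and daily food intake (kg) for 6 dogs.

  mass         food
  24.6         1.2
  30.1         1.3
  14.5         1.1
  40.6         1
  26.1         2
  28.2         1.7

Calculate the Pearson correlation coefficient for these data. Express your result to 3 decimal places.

n = 6, Σx = 164.1, Σy = 8.3, Σx² = 4846.23, Σy² = 12.23, Σxy = 225.34
nΣxy − ΣxΣy = 1352.04 − 1362.03 = -9.99
nΣx² − (Σx)² = 29077.38 − 26928.81 = 2148.57; nΣy² − (Σy)² = 73.38 − 68.89 = 4.49
r = -9.99 / √(2148.57 × 4.49) = -9.99 / 98.2195 ≈ -0.102

-0.102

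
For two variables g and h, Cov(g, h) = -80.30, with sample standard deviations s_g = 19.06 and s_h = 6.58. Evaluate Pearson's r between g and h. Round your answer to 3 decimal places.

r = Cov(g,h) / (s_g · s_h) = -80.30 / (19.06 × 6.58)
  = -80.30 / 125.4148 ≈ -0.640

-0.640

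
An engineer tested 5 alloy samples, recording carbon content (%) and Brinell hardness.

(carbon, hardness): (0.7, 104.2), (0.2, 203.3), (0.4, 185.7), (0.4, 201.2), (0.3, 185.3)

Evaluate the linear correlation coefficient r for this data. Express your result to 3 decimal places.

n = 5, Σx = 2, Σy = 879.7, Σx² = 0.94, Σy² = 161490.55, Σxy = 323.95
nΣxy − ΣxΣy = 1619.75 − 1759.4 = -139.65
nΣx² − (Σx)² = 4.7 − 4 = 0.7; nΣy² − (Σy)² = 807452.75 − 773872.09 = 33580.66
r = -139.65 / √(0.7 × 33580.66) = -139.65 / 153.3182 ≈ -0.911

-0.911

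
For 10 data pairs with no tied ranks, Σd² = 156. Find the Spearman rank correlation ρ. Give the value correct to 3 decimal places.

ρ = 1 − 6Σd² / [n(n²−1)] = 1 − 6×156 / (10×99)
  = 1 − 936/990 = 1 − 0.9455 ≈ 0.055

0.055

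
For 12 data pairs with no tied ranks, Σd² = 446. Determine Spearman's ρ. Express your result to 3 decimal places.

-0.559

ρ = 1 − 6Σd² / [n(n²−1)] = 1 − 6×446 / (12×143)
  = 1 − 2676/1716 = 1 − 1.5594 ≈ -0.559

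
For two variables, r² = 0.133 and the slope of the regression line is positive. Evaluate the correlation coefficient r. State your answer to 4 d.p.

0.3647

|r| = √0.133 = 0.3647
The association is positive, so r = 0.3647.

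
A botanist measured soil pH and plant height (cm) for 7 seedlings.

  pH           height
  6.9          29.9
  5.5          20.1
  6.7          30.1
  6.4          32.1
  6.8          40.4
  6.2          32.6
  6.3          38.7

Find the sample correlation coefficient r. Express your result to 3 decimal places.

0.614

n = 7, Σx = 44.8, Σy = 223.9, Σx² = 288.08, Σy² = 7427.05, Σxy = 1444.62
nΣxy − ΣxΣy = 10112.34 − 10030.72 = 81.62
nΣx² − (Σx)² = 2016.56 − 2007.04 = 9.52; nΣy² − (Σy)² = 51989.35 − 50131.21 = 1858.14
r = 81.62 / √(9.52 × 1858.14) = 81.62 / 133.0019 ≈ 0.614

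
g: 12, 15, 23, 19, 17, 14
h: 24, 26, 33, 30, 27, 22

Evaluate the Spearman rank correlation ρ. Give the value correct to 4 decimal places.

Rank g: 1, 3, 6, 5, 4, 2
Rank h: 2, 3, 6, 5, 4, 1
d = rank(g) − rank(h): -1, 0, 0, 0, 0, 1; Σd² = 2
ρ = 1 − 6Σd² / [n(n²−1)] = 1 − 6×2 / (6×35) = 1 − 12/210 ≈ 0.9429

0.9429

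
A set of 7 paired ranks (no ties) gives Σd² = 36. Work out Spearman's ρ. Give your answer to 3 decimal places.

0.357

ρ = 1 − 6Σd² / [n(n²−1)] = 1 − 6×36 / (7×48)
  = 1 − 216/336 = 1 − 0.6429 ≈ 0.357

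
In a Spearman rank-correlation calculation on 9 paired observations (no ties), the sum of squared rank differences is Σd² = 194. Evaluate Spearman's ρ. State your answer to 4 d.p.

ρ = 1 − 6Σd² / [n(n²−1)] = 1 − 6×194 / (9×80)
  = 1 − 1164/720 = 1 − 1.61667 ≈ -0.6167

-0.6167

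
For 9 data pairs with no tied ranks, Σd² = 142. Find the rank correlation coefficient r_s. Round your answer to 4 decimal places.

ρ = 1 − 6Σd² / [n(n²−1)] = 1 − 6×142 / (9×80)
  = 1 − 852/720 = 1 − 1.18333 ≈ -0.1833

-0.1833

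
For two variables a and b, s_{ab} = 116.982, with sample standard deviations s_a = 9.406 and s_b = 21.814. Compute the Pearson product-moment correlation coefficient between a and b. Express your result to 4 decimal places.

0.5701

r = Cov(a,b) / (s_a · s_b) = 116.982 / (9.406 × 21.814)
  = 116.982 / 205.1825 ≈ 0.5701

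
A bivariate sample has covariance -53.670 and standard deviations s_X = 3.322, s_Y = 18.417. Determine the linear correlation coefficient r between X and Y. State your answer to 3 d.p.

-0.877

r = Cov(X,Y) / (s_X · s_Y) = -53.670 / (3.322 × 18.417)
  = -53.670 / 61.1813 ≈ -0.877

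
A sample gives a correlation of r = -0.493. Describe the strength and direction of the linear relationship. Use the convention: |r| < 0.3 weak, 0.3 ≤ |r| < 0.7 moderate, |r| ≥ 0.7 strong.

r = -0.493 < 0 so the relationship is negative.
|r| = 0.493, which falls in the moderate range.

moderate negative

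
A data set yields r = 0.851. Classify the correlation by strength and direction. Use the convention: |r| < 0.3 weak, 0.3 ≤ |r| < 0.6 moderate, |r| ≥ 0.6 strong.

strong positive

r = 0.851 > 0 so the relationship is positive.
|r| = 0.851, which falls in the strong range.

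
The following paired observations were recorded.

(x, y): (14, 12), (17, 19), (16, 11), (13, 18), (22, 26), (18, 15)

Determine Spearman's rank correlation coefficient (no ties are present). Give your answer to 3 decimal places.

Rank x: 2, 4, 3, 1, 6, 5
Rank y: 2, 5, 1, 4, 6, 3
d = rank(x) − rank(y): 0, -1, 2, -3, 0, 2; Σd² = 18
ρ = 1 − 6Σd² / [n(n²−1)] = 1 − 6×18 / (6×35) = 1 − 108/210 ≈ 0.486

0.486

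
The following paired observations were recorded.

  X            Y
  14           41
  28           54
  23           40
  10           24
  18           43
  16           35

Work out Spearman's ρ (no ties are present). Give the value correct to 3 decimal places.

Rank X: 2, 6, 5, 1, 4, 3
Rank Y: 4, 6, 3, 1, 5, 2
d = rank(X) − rank(Y): -2, 0, 2, 0, -1, 1; Σd² = 10
ρ = 1 − 6Σd² / [n(n²−1)] = 1 − 6×10 / (6×35) = 1 − 60/210 ≈ 0.714

0.714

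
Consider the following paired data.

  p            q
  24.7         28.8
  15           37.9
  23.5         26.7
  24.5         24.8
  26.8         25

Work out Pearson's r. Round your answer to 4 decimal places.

-0.9510

n = 5, Σp = 114.5, Σq = 143.2, Σp² = 2705.83, Σq² = 4218.78, Σpq = 3184.91
nΣpq − ΣpΣq = 15924.55 − 16396.4 = -471.85
nΣp² − (Σp)² = 13529.15 − 13110.25 = 418.9; nΣq² − (Σq)² = 21093.9 − 20506.24 = 587.66
r = -471.85 / √(418.9 × 587.66) = -471.85 / 496.1560 ≈ -0.9510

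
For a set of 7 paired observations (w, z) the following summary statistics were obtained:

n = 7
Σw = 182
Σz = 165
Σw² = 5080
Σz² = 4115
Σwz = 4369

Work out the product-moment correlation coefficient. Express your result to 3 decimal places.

r = (nΣwz − ΣwΣz) / √[(nΣw² − (Σw)²)(nΣz² − (Σz)²)]
Numerator: 7×4369 − 182×165 = 553
Denominator: √[(35560 − 33124)(28805 − 27225)] = √[2436 × 1580] = 1961.8563
r = 553 / 1961.8563 ≈ 0.282

0.282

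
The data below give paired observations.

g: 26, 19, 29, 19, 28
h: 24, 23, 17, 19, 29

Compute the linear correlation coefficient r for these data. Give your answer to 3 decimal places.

0.183

n = 5, Σg = 121, Σh = 112, Σg² = 3023, Σh² = 2596, Σgh = 2727
nΣgh − ΣgΣh = 13635 − 13552 = 83
nΣg² − (Σg)² = 15115 − 14641 = 474; nΣh² − (Σh)² = 12980 − 12544 = 436
r = 83 / √(474 × 436) = 83 / 454.6031 ≈ 0.183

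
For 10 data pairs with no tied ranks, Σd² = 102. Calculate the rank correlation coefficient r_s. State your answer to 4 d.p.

0.3818

ρ = 1 − 6Σd² / [n(n²−1)] = 1 − 6×102 / (10×99)
  = 1 − 612/990 = 1 − 0.61818 ≈ 0.3818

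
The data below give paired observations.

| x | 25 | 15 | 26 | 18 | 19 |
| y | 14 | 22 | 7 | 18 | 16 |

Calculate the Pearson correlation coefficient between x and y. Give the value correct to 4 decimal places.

-0.9177

n = 5, Σx = 103, Σy = 77, Σx² = 2211, Σy² = 1309, Σxy = 1490
nΣxy − ΣxΣy = 7450 − 7931 = -481
nΣx² − (Σx)² = 11055 − 10609 = 446; nΣy² − (Σy)² = 6545 − 5929 = 616
r = -481 / √(446 × 616) = -481 / 524.1526 ≈ -0.9177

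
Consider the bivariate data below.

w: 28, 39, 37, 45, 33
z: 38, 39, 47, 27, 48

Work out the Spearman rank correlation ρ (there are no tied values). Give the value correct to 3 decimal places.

Rank w: 1, 4, 3, 5, 2
Rank z: 2, 3, 4, 1, 5
d = rank(w) − rank(z): -1, 1, -1, 4, -3; Σd² = 28
ρ = 1 − 6Σd² / [n(n²−1)] = 1 − 6×28 / (5×24) = 1 − 168/120 ≈ -0.400

-0.400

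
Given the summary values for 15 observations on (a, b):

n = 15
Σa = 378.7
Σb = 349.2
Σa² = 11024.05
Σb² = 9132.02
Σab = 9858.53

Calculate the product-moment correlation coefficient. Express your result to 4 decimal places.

0.8606

r = (nΣab − ΣaΣb) / √[(nΣa² − (Σa)²)(nΣb² − (Σb)²)]
Numerator: 15×9858.53 − 378.7×349.2 = 15635.91
Denominator: √[(165360.75 − 143413.69)(136980.3 − 121940.64)] = √[21947.06 × 15039.66] = 18168.0027
r = 15635.91 / 18168.0027 ≈ 0.8606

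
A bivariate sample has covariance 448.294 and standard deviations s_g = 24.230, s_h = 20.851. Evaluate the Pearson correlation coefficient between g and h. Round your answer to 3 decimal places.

0.887

r = Cov(g,h) / (s_g · s_h) = 448.294 / (24.230 × 20.851)
  = 448.294 / 505.2197 ≈ 0.887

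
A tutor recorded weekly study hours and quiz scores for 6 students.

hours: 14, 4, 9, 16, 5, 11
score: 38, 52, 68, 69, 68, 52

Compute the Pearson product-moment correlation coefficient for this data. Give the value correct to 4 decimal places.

-0.1464

n = 6, Σx = 59, Σy = 347, Σx² = 695, Σy² = 20861, Σxy = 3368
nΣxy − ΣxΣy = 20208 − 20473 = -265
nΣx² − (Σx)² = 4170 − 3481 = 689; nΣy² − (Σy)² = 125166 − 120409 = 4757
r = -265 / √(689 × 4757) = -265 / 1810.4069 ≈ -0.1464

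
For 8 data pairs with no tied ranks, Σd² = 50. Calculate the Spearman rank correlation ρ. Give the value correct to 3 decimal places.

ρ = 1 − 6Σd² / [n(n²−1)] = 1 − 6×50 / (8×63)
  = 1 − 300/504 = 1 − 0.5952 ≈ 0.405

0.405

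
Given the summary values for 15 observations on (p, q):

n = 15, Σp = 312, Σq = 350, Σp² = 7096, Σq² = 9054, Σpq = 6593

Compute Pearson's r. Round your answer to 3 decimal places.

-0.937

r = (nΣpq − ΣpΣq) / √[(nΣp² − (Σp)²)(nΣq² − (Σq)²)]
Numerator: 15×6593 − 312×350 = -10305
Denominator: √[(106440 − 97344)(135810 − 122500)] = √[9096 × 13310] = 11003.0796
r = -10305 / 11003.0796 ≈ -0.937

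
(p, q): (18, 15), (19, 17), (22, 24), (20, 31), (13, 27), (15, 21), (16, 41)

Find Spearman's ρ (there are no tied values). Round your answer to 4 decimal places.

-0.0714

Rank p: 4, 5, 7, 6, 1, 2, 3
Rank q: 1, 2, 4, 6, 5, 3, 7
d = rank(p) − rank(q): 3, 3, 3, 0, -4, -1, -4; Σd² = 60
ρ = 1 − 6Σd² / [n(n²−1)] = 1 − 6×60 / (7×48) = 1 − 360/336 ≈ -0.0714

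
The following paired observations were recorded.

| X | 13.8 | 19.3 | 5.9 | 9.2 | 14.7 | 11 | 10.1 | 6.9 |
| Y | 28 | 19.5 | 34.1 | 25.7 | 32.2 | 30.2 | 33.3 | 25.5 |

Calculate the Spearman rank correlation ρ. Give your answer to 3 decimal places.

-0.333

Rank X: 6, 8, 1, 3, 7, 5, 4, 2
Rank Y: 4, 1, 8, 3, 6, 5, 7, 2
d = rank(X) − rank(Y): 2, 7, -7, 0, 1, 0, -3, 0; Σd² = 112
ρ = 1 − 6Σd² / [n(n²−1)] = 1 − 6×112 / (8×63) = 1 − 672/504 ≈ -0.333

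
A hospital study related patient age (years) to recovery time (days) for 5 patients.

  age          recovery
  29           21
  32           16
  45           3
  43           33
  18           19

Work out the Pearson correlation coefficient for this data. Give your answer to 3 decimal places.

-0.118

n = 5, Σx = 167, Σy = 92, Σx² = 6063, Σy² = 2156, Σxy = 3017
nΣxy − ΣxΣy = 15085 − 15364 = -279
nΣx² − (Σx)² = 30315 − 27889 = 2426; nΣy² − (Σy)² = 10780 − 8464 = 2316
r = -279 / √(2426 × 2316) = -279 / 2370.3620 ≈ -0.118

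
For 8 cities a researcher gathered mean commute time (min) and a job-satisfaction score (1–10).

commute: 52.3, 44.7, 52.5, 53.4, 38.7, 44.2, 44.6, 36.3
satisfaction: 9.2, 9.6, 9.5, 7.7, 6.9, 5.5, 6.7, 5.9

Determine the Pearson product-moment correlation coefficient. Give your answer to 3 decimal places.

0.639

n = 8, Σx = 366.7, Σy = 61, Σx² = 17099.37, Σy² = 483.9, Σxy = 2843.33
nΣxy − ΣxΣy = 22746.64 − 22368.7 = 377.94
nΣx² − (Σx)² = 136794.96 − 134468.89 = 2326.07; nΣy² − (Σy)² = 3871.2 − 3721 = 150.2
r = 377.94 / √(2326.07 × 150.2) = 377.94 / 591.0801 ≈ 0.639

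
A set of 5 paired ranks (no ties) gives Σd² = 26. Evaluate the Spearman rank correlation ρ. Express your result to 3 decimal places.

-0.300

ρ = 1 − 6Σd² / [n(n²−1)] = 1 − 6×26 / (5×24)
  = 1 − 156/120 = 1 − 1.3000 ≈ -0.300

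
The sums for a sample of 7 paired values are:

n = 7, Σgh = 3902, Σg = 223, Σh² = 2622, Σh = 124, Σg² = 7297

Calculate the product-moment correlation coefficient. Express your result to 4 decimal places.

-0.1686

r = (nΣgh − ΣgΣh) / √[(nΣg² − (Σg)²)(nΣh² − (Σh)²)]
Numerator: 7×3902 − 223×124 = -338
Denominator: √[(51079 − 49729)(18354 − 15376)] = √[1350 × 2978] = 2005.0686
r = -338 / 2005.0686 ≈ -0.1686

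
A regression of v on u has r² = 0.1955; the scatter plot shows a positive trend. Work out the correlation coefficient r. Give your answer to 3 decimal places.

0.442

|r| = √0.1955 = 0.442
The association is positive, so r = 0.442.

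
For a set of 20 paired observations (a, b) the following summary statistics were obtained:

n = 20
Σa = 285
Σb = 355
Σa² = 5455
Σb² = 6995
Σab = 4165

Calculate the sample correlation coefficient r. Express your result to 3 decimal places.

r = (nΣab − ΣaΣb) / √[(nΣa² − (Σa)²)(nΣb² − (Σb)²)]
Numerator: 20×4165 − 285×355 = -17875
Denominator: √[(109100 − 81225)(139900 − 126025)] = √[27875 × 13875] = 19666.3577
r = -17875 / 19666.3577 ≈ -0.909

-0.909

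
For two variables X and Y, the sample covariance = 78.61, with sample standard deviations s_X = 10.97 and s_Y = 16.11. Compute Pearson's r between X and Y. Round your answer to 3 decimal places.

0.445

r = Cov(X,Y) / (s_X · s_Y) = 78.61 / (10.97 × 16.11)
  = 78.61 / 176.7267 ≈ 0.445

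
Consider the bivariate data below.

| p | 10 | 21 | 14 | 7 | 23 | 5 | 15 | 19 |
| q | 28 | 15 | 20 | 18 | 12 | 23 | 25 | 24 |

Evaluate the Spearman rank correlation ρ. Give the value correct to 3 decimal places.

-0.429

Rank p: 3, 7, 4, 2, 8, 1, 5, 6
Rank q: 8, 2, 4, 3, 1, 5, 7, 6
d = rank(p) − rank(q): -5, 5, 0, -1, 7, -4, -2, 0; Σd² = 120
ρ = 1 − 6Σd² / [n(n²−1)] = 1 − 6×120 / (8×63) = 1 − 720/504 ≈ -0.429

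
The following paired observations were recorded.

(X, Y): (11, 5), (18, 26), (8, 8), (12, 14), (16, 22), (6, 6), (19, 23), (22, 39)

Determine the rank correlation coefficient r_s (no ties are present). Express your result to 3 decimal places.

0.905

Rank X: 3, 6, 2, 4, 5, 1, 7, 8
Rank Y: 1, 7, 3, 4, 5, 2, 6, 8
d = rank(X) − rank(Y): 2, -1, -1, 0, 0, -1, 1, 0; Σd² = 8
ρ = 1 − 6Σd² / [n(n²−1)] = 1 − 6×8 / (8×63) = 1 − 48/504 ≈ 0.905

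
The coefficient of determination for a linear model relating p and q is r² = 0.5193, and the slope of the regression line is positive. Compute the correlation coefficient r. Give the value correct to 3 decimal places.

|r| = √0.5193 = 0.721
The association is positive, so r = 0.721.

0.721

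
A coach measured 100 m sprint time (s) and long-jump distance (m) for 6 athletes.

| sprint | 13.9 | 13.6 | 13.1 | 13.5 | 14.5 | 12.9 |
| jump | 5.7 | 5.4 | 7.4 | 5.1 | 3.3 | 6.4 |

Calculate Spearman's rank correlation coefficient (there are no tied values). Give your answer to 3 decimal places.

-0.714

Rank sprint: 5, 4, 2, 3, 6, 1
Rank jump: 4, 3, 6, 2, 1, 5
d = rank(sprint) − rank(jump): 1, 1, -4, 1, 5, -4; Σd² = 60
ρ = 1 − 6Σd² / [n(n²−1)] = 1 − 6×60 / (6×35) = 1 − 360/210 ≈ -0.714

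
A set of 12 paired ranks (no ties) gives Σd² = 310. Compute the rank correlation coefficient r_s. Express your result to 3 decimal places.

-0.084

ρ = 1 − 6Σd² / [n(n²−1)] = 1 − 6×310 / (12×143)
  = 1 − 1860/1716 = 1 − 1.0839 ≈ -0.084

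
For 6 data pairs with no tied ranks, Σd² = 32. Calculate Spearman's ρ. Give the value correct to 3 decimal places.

0.086

ρ = 1 − 6Σd² / [n(n²−1)] = 1 − 6×32 / (6×35)
  = 1 − 192/210 = 1 − 0.9143 ≈ 0.086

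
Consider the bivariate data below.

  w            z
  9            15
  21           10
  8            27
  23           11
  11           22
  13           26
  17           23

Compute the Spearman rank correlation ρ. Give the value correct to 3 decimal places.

-0.643

Rank w: 2, 6, 1, 7, 3, 4, 5
Rank z: 3, 1, 7, 2, 4, 6, 5
d = rank(w) − rank(z): -1, 5, -6, 5, -1, -2, 0; Σd² = 92
ρ = 1 − 6Σd² / [n(n²−1)] = 1 − 6×92 / (7×48) = 1 − 552/336 ≈ -0.643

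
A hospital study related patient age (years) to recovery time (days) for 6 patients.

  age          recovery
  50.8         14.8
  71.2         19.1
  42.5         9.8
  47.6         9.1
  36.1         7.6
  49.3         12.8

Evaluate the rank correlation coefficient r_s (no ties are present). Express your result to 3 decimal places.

Rank age: 5, 6, 2, 3, 1, 4
Rank recovery: 5, 6, 3, 2, 1, 4
d = rank(age) − rank(recovery): 0, 0, -1, 1, 0, 0; Σd² = 2
ρ = 1 − 6Σd² / [n(n²−1)] = 1 − 6×2 / (6×35) = 1 − 12/210 ≈ 0.943

0.943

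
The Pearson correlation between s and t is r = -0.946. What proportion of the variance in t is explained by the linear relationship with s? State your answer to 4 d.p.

r² = (-0.946)² = 0.8949

0.8949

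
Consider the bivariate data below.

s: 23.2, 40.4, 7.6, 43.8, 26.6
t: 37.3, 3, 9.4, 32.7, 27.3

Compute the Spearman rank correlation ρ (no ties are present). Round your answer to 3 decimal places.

Rank s: 2, 4, 1, 5, 3
Rank t: 5, 1, 2, 4, 3
d = rank(s) − rank(t): -3, 3, -1, 1, 0; Σd² = 20
ρ = 1 − 6Σd² / [n(n²−1)] = 1 − 6×20 / (5×24) = 1 − 120/120 ≈ 0.000

0.000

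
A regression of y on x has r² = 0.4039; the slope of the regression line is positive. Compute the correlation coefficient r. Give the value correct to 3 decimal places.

|r| = √0.4039 = 0.636
The association is positive, so r = 0.636.

0.636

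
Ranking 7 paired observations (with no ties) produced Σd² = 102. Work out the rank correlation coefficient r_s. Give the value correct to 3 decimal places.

-0.821

ρ = 1 − 6Σd² / [n(n²−1)] = 1 − 6×102 / (7×48)
  = 1 − 612/336 = 1 − 1.8214 ≈ -0.821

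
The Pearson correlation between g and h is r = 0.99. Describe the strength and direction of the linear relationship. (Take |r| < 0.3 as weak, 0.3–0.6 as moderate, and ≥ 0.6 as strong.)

r = 0.99 > 0 so the relationship is positive.
|r| = 0.99, which falls in the strong range.

strong positive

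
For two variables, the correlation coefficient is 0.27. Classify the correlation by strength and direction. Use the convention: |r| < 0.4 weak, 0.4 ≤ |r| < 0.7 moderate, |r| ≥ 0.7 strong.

weak positive

r = 0.27 > 0 so the relationship is positive.
|r| = 0.27, which falls in the weak range.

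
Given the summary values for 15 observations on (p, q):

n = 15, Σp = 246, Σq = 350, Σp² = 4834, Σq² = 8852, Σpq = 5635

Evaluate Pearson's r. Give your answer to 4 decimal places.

r = (nΣpq − ΣpΣq) / √[(nΣp² − (Σp)²)(nΣq² − (Σq)²)]
Numerator: 15×5635 − 246×350 = -1575
Denominator: √[(72510 − 60516)(132780 − 122500)] = √[11994 × 10280] = 11103.9777
r = -1575 / 11103.9777 ≈ -0.1418

-0.1418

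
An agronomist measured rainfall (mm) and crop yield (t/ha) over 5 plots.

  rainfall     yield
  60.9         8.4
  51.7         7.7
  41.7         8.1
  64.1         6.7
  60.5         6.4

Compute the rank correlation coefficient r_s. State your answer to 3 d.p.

Rank rainfall: 4, 2, 1, 5, 3
Rank yield: 5, 3, 4, 2, 1
d = rank(rainfall) − rank(yield): -1, -1, -3, 3, 2; Σd² = 24
ρ = 1 − 6Σd² / [n(n²−1)] = 1 − 6×24 / (5×24) = 1 − 144/120 ≈ -0.200

-0.200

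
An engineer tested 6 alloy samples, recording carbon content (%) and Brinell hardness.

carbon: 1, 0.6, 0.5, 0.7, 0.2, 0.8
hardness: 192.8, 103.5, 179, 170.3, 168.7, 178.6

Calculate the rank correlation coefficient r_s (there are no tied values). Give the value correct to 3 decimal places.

0.543

Rank carbon: 6, 3, 2, 4, 1, 5
Rank hardness: 6, 1, 5, 3, 2, 4
d = rank(carbon) − rank(hardness): 0, 2, -3, 1, -1, 1; Σd² = 16
ρ = 1 − 6Σd² / [n(n²−1)] = 1 − 6×16 / (6×35) = 1 − 96/210 ≈ 0.543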